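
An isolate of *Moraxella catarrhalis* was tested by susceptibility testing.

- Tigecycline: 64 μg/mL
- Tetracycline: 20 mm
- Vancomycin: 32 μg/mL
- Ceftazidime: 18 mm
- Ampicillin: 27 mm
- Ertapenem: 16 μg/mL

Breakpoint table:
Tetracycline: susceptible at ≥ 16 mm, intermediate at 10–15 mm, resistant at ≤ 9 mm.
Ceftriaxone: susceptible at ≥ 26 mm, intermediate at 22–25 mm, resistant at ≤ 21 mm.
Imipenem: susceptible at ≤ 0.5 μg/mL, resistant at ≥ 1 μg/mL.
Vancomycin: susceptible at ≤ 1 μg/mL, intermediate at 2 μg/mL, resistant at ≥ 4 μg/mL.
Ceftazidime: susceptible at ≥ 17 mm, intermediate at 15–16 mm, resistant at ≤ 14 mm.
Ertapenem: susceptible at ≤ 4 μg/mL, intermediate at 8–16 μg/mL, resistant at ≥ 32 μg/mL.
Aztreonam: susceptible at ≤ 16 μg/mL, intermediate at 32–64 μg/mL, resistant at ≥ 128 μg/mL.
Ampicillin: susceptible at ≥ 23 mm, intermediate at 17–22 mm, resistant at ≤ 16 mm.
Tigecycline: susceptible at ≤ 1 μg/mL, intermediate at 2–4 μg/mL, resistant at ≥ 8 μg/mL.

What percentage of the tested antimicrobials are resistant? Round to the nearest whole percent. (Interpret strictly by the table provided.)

33%

Tigecycline 64 μg/mL: ≥ 8 μg/mL — Resistant
Tetracycline 20 mm: ≥ 16 mm ⇒ Susceptible
Vancomycin: 32 μg/mL is ≥ 4 μg/mL — R
Ceftazidime: 18 mm is ≥ 17 mm → S
Ampicillin (27 mm) ≥ 23 mm — susceptible
Ertapenem 16 μg/mL: in 8–16 μg/mL → I
Resistant: 2/6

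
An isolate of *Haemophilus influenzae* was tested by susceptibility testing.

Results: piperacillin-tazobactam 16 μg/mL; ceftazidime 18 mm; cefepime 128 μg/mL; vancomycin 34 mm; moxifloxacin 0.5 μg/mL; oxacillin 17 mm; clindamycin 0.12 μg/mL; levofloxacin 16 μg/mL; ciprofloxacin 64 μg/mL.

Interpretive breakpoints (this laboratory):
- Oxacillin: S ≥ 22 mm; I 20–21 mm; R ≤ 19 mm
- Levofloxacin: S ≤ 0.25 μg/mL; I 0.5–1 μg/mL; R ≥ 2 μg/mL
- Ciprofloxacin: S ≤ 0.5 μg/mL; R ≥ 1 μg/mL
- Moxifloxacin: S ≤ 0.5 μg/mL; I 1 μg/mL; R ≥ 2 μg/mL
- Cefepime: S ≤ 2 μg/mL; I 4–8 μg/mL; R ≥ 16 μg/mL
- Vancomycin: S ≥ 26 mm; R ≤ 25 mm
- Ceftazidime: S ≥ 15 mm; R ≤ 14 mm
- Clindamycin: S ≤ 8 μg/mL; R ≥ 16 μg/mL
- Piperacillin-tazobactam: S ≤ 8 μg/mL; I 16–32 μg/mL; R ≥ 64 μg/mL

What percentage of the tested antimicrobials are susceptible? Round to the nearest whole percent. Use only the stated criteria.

Piperacillin-tazobactam (16 μg/mL) in 16–32 μg/mL → intermediate
Ceftazidime (18 mm) ≥ 15 mm — susceptible
Cefepime: 128 μg/mL is ≥ 16 μg/mL → R
Vancomycin: 34 mm is ≥ 26 mm → Susceptible
Moxifloxacin: 0.5 μg/mL is ≤ 0.5 μg/mL ⇒ susceptible
Oxacillin: 17 mm is ≤ 19 mm → R
Clindamycin (0.12 μg/mL) ≤ 8 μg/mL — Susceptible
Levofloxacin 16 μg/mL: ≥ 2 μg/mL — R
Ciprofloxacin 64 μg/mL: ≥ 1 μg/mL → Resistant
Susceptible: 4/9

44%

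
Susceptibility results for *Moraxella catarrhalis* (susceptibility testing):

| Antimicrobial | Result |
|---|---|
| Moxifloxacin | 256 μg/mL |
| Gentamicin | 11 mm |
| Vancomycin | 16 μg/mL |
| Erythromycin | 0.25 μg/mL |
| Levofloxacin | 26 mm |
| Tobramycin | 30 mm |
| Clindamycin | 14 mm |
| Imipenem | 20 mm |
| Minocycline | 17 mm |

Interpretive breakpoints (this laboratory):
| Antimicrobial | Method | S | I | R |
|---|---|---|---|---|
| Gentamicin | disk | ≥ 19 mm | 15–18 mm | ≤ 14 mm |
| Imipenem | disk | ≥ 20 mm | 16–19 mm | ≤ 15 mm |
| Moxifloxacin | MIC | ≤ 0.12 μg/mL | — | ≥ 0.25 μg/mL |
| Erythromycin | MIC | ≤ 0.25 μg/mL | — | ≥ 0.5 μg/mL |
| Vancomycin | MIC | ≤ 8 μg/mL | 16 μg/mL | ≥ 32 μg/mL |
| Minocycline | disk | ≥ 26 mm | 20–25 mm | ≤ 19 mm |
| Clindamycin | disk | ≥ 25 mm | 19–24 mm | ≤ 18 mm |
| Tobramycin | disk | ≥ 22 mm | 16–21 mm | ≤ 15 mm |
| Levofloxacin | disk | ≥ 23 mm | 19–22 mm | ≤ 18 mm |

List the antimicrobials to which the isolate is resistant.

Moxifloxacin (256 μg/mL) ≥ 0.25 μg/mL — resistant
Gentamicin (11 mm) ≤ 14 mm — Resistant
Vancomycin: 16 μg/mL is = 16 μg/mL → intermediate
Erythromycin (0.25 μg/mL) ≤ 0.25 μg/mL ⇒ S
Levofloxacin 26 mm: ≥ 23 mm — Susceptible
Tobramycin (30 mm) ≥ 22 mm — S
Clindamycin (14 mm) ≤ 18 mm — R
Imipenem 20 mm: ≥ 20 mm → susceptible
Minocycline: 17 mm is ≤ 19 mm — R

moxifloxacin, gentamicin, clindamycin, minocycline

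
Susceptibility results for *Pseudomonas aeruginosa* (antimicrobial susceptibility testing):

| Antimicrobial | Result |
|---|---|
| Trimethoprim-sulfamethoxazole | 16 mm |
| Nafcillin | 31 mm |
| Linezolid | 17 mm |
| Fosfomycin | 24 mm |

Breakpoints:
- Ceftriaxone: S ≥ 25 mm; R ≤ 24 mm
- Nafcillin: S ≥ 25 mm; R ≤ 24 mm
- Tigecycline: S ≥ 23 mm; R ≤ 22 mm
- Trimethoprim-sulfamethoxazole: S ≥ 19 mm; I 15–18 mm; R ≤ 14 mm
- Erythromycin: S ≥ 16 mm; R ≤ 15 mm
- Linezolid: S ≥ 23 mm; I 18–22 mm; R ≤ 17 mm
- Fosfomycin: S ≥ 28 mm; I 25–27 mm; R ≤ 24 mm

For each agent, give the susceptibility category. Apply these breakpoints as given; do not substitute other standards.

I, S, R, R

Trimethoprim-sulfamethoxazole (16 mm) in 15–18 mm — I
Nafcillin (31 mm) ≥ 25 mm — susceptible
Linezolid: 17 mm is ≤ 17 mm — Resistant
Fosfomycin: 24 mm is ≤ 24 mm — R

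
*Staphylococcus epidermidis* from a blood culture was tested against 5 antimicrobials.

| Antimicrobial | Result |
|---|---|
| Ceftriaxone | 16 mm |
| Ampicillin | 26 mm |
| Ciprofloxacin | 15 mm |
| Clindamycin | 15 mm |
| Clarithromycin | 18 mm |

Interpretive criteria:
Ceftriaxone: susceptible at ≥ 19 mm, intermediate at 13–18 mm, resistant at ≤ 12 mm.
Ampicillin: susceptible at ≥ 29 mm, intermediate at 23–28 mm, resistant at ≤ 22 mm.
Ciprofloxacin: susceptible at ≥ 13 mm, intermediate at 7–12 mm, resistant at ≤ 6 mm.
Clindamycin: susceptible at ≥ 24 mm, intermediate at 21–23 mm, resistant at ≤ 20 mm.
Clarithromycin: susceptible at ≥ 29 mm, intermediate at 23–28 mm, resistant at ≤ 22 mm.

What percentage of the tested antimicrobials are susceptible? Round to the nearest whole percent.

20%

Ceftriaxone (16 mm) in 13–18 mm — Intermediate
Ampicillin: 26 mm is in 23–28 mm — intermediate
Ciprofloxacin: 15 mm is ≥ 13 mm — S
Clindamycin: 15 mm is ≤ 20 mm — R
Clarithromycin: 18 mm is ≤ 22 mm — Resistant
Susceptible: 1/5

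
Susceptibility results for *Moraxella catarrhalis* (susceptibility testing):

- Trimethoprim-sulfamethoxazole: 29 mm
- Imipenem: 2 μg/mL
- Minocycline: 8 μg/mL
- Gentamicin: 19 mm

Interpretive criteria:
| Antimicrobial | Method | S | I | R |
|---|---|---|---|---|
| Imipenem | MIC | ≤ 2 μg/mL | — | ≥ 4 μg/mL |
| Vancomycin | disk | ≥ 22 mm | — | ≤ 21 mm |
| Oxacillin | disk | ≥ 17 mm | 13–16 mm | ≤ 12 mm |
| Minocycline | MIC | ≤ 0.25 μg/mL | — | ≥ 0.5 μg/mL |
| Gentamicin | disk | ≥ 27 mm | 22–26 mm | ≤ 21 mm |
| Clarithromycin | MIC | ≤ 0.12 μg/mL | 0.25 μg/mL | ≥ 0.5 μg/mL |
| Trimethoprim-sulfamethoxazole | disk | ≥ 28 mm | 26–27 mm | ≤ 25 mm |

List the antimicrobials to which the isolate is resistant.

Trimethoprim-sulfamethoxazole (29 mm) ≥ 28 mm — Susceptible
Imipenem 2 μg/mL: ≤ 2 μg/mL → S
Minocycline 8 μg/mL: ≥ 0.5 μg/mL ⇒ R
Gentamicin: 19 mm is ≤ 21 mm → R

minocycline, gentamicin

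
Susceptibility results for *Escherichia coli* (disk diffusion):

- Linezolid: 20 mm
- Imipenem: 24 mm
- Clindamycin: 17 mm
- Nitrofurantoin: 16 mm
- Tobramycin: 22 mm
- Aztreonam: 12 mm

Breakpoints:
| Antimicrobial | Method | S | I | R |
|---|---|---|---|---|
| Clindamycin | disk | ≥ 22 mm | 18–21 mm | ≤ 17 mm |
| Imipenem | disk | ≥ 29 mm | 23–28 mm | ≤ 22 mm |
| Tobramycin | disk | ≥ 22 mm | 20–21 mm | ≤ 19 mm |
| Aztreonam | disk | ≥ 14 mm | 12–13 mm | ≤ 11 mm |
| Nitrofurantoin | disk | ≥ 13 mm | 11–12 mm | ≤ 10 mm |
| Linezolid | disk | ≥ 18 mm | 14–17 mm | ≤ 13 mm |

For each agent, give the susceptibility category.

Linezolid (20 mm) ≥ 18 mm → susceptible
Imipenem 24 mm: in 23–28 mm → Intermediate
Clindamycin 17 mm: ≤ 17 mm — resistant
Nitrofurantoin 16 mm: ≥ 13 mm → susceptible
Tobramycin (22 mm) ≥ 22 mm ⇒ S
Aztreonam (12 mm) in 12–13 mm — I

S, I, R, S, S, I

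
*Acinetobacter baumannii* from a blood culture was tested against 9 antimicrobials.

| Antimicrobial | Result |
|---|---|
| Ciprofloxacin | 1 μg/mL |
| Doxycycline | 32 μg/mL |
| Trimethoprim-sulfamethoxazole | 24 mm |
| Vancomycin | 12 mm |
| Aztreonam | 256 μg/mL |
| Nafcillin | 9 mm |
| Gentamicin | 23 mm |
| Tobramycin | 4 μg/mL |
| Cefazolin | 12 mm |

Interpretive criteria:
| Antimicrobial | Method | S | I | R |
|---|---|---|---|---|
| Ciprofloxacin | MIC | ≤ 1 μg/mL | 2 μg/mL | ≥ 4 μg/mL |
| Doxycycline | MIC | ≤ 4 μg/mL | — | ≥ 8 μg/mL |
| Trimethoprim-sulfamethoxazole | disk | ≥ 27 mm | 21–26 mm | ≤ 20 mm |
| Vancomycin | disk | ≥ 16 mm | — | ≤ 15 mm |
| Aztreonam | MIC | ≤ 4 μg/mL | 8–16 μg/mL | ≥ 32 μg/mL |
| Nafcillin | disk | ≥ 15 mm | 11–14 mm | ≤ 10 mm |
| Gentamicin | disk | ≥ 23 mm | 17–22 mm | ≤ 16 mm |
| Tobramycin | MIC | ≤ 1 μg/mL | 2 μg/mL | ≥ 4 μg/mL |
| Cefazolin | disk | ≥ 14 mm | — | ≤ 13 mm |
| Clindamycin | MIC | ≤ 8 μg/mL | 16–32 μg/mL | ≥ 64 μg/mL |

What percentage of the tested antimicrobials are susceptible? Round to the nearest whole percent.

Ciprofloxacin: 1 μg/mL is ≤ 1 μg/mL — Susceptible
Doxycycline (32 μg/mL) ≥ 8 μg/mL — R
Trimethoprim-sulfamethoxazole: 24 mm is in 21–26 mm — intermediate
Vancomycin (12 mm) ≤ 15 mm — R
Aztreonam: 256 μg/mL is ≥ 32 μg/mL ⇒ resistant
Nafcillin: 9 mm is ≤ 10 mm → R
Gentamicin 23 mm: ≥ 23 mm ⇒ susceptible
Tobramycin 4 μg/mL: ≥ 4 μg/mL — Resistant
Cefazolin (12 mm) ≤ 13 mm ⇒ Resistant
Susceptible: 2/9

22%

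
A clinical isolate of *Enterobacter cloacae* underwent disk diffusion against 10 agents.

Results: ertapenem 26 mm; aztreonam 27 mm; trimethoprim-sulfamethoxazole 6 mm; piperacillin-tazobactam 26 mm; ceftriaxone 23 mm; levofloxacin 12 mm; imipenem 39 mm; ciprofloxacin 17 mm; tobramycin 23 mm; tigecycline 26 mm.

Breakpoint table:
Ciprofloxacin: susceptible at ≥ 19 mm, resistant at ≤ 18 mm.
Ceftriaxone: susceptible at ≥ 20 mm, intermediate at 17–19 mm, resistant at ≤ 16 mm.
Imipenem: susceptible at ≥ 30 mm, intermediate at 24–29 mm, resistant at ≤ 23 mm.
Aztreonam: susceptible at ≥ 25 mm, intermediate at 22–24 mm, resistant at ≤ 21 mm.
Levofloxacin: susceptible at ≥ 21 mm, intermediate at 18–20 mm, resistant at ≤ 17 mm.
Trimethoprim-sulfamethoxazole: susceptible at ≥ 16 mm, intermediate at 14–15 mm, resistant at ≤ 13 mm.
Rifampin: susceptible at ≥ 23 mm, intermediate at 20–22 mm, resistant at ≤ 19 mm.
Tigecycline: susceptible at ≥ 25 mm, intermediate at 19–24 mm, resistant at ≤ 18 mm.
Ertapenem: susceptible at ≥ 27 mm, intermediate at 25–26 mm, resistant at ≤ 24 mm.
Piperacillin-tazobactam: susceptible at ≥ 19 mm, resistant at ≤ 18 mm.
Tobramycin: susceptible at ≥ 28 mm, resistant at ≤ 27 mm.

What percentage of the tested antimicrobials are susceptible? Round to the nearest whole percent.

50%

Ertapenem 26 mm: in 25–26 mm ⇒ I
Aztreonam (27 mm) ≥ 25 mm — susceptible
Trimethoprim-sulfamethoxazole (6 mm) ≤ 13 mm ⇒ Resistant
Piperacillin-tazobactam: 26 mm is ≥ 19 mm — Susceptible
Ceftriaxone 23 mm: ≥ 20 mm ⇒ S
Levofloxacin: 12 mm is ≤ 17 mm — resistant
Imipenem: 39 mm is ≥ 30 mm — Susceptible
Ciprofloxacin (17 mm) ≤ 18 mm → R
Tobramycin (23 mm) ≤ 27 mm — Resistant
Tigecycline (26 mm) ≥ 25 mm → S
Susceptible: 5/10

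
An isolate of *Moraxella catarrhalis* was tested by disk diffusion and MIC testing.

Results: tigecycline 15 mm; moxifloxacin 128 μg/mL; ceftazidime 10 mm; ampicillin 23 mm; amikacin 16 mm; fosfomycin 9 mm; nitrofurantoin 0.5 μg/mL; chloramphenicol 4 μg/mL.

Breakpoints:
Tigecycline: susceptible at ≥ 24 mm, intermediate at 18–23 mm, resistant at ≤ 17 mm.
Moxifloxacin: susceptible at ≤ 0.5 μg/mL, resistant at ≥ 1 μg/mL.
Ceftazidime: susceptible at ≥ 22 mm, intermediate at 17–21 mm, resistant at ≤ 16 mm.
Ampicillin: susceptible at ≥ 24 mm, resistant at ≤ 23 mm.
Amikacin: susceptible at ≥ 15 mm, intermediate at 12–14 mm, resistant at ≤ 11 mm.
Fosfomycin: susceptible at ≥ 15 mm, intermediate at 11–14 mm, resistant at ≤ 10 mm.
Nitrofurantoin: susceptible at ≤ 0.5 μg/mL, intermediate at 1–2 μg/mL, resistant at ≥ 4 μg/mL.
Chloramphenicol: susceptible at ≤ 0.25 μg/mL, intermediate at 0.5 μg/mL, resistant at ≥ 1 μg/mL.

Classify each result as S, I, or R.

Tigecycline: 15 mm is ≤ 17 mm → R
Moxifloxacin (128 μg/mL) ≥ 1 μg/mL — Resistant
Ceftazidime: 10 mm is ≤ 16 mm — resistant
Ampicillin 23 mm: ≤ 23 mm → resistant
Amikacin: 16 mm is ≥ 15 mm → susceptible
Fosfomycin: 9 mm is ≤ 10 mm ⇒ resistant
Nitrofurantoin (0.5 μg/mL) ≤ 0.5 μg/mL — S
Chloramphenicol: 4 μg/mL is ≥ 1 μg/mL → R

R, R, R, R, S, R, S, R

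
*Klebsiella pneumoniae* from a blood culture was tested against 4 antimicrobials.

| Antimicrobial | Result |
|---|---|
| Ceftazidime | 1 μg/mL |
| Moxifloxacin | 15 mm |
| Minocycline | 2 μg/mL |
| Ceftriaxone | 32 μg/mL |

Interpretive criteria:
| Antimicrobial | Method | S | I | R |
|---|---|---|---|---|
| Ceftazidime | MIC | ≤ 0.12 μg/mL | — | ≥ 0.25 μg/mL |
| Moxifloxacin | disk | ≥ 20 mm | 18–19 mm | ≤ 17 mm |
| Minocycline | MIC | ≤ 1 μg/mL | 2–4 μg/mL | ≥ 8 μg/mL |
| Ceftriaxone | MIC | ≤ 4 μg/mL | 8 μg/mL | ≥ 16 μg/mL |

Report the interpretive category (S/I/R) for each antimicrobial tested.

R, R, I, R

Ceftazidime: 1 μg/mL is ≥ 0.25 μg/mL — R
Moxifloxacin (15 mm) ≤ 17 mm → resistant
Minocycline 2 μg/mL: in 2–4 μg/mL → intermediate
Ceftriaxone 32 μg/mL: ≥ 16 μg/mL ⇒ R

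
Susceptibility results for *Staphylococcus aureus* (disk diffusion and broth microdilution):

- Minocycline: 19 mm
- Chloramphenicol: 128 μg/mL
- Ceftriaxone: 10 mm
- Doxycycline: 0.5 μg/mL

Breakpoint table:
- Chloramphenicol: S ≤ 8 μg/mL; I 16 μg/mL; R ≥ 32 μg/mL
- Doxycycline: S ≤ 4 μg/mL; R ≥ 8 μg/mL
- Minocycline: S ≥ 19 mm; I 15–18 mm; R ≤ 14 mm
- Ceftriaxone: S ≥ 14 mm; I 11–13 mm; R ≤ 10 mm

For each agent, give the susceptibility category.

S, R, R, S

Minocycline: 19 mm is ≥ 19 mm ⇒ S
Chloramphenicol: 128 μg/mL is ≥ 32 μg/mL → resistant
Ceftriaxone 10 mm: ≤ 10 mm ⇒ Resistant
Doxycycline 0.5 μg/mL: ≤ 4 μg/mL ⇒ S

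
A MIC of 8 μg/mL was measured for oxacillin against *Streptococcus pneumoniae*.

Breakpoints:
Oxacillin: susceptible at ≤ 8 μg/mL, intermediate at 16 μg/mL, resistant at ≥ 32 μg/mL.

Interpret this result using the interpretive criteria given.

Oxacillin (8 μg/mL) ≤ 8 μg/mL ⇒ S

S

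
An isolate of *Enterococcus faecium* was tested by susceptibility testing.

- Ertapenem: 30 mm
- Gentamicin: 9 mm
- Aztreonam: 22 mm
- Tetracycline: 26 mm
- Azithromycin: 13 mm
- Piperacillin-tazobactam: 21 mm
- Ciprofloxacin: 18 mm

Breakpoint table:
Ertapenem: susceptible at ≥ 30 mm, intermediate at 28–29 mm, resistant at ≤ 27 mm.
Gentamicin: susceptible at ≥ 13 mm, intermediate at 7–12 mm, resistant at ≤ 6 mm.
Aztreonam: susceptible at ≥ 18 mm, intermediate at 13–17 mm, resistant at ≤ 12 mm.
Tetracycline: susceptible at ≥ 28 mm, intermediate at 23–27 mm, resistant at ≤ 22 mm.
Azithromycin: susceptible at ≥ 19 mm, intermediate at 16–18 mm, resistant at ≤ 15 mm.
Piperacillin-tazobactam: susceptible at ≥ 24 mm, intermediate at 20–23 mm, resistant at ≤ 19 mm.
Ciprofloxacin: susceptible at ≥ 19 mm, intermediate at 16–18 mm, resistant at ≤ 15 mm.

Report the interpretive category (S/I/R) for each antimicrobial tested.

Ertapenem: 30 mm is ≥ 30 mm ⇒ S
Gentamicin 9 mm: in 7–12 mm → I
Aztreonam 22 mm: ≥ 18 mm ⇒ susceptible
Tetracycline (26 mm) in 23–27 mm — intermediate
Azithromycin 13 mm: ≤ 15 mm — R
Piperacillin-tazobactam (21 mm) in 20–23 mm → Intermediate
Ciprofloxacin 18 mm: in 16–18 mm → Intermediate

S, I, S, I, R, I, I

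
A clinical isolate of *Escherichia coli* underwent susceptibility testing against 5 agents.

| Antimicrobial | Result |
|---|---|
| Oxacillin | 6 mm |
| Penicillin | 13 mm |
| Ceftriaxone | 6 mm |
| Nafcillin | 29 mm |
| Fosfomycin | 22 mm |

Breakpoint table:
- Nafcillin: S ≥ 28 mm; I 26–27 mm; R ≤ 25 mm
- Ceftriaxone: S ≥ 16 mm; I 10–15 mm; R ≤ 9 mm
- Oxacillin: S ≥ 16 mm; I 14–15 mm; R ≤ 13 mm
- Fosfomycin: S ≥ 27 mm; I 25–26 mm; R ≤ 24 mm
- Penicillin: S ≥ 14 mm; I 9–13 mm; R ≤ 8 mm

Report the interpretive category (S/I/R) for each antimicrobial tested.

Oxacillin 6 mm: ≤ 13 mm — R
Penicillin 13 mm: in 9–13 mm ⇒ Intermediate
Ceftriaxone (6 mm) ≤ 9 mm — Resistant
Nafcillin 29 mm: ≥ 28 mm ⇒ Susceptible
Fosfomycin 22 mm: ≤ 24 mm — R

R, I, R, S, R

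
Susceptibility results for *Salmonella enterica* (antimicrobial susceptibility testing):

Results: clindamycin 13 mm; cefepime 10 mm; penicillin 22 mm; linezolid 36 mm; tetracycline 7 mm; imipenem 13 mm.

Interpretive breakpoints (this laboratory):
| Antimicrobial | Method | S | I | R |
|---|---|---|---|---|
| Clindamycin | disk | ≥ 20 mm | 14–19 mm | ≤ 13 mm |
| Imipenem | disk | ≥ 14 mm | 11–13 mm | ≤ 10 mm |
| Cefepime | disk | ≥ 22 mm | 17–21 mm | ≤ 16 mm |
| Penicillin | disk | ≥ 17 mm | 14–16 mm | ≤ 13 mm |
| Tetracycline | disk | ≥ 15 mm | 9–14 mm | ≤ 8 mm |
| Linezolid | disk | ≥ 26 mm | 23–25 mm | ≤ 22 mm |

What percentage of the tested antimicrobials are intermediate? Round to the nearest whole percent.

17%

Clindamycin: 13 mm is ≤ 13 mm ⇒ R
Cefepime 10 mm: ≤ 16 mm ⇒ R
Penicillin 22 mm: ≥ 17 mm ⇒ susceptible
Linezolid: 36 mm is ≥ 26 mm → Susceptible
Tetracycline 7 mm: ≤ 8 mm → R
Imipenem 13 mm: in 11–13 mm → Intermediate
Intermediate: 1/6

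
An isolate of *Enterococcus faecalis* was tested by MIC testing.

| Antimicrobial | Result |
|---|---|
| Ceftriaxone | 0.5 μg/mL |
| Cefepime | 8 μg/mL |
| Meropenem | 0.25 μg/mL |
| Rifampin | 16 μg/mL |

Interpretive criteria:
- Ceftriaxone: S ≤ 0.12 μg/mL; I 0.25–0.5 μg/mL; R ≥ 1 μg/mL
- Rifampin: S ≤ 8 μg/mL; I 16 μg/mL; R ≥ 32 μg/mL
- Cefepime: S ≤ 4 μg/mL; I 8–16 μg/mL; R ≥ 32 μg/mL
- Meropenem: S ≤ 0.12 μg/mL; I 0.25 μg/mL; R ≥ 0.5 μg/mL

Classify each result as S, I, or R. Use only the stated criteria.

Ceftriaxone (0.5 μg/mL) in 0.25–0.5 μg/mL → I
Cefepime: 8 μg/mL is in 8–16 μg/mL — Intermediate
Meropenem: 0.25 μg/mL is = 0.25 μg/mL — intermediate
Rifampin: 16 μg/mL is = 16 μg/mL → I

I, I, I, I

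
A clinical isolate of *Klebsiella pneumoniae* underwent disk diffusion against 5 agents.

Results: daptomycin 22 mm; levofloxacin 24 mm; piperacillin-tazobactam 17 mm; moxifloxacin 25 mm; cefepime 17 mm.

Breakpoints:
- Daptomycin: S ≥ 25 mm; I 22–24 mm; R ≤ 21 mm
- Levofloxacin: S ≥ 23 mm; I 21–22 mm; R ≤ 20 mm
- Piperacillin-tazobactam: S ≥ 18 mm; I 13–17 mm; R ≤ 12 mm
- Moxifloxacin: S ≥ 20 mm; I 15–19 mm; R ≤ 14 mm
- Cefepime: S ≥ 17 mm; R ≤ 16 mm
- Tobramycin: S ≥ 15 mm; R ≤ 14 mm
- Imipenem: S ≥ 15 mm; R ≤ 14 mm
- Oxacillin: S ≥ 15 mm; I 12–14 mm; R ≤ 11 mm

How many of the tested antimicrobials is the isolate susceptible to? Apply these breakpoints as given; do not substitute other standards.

3

Daptomycin: 22 mm is in 22–24 mm → intermediate
Levofloxacin (24 mm) ≥ 23 mm ⇒ S
Piperacillin-tazobactam 17 mm: in 13–17 mm ⇒ intermediate
Moxifloxacin 25 mm: ≥ 20 mm ⇒ S
Cefepime 17 mm: ≥ 17 mm → susceptible
Susceptible: 3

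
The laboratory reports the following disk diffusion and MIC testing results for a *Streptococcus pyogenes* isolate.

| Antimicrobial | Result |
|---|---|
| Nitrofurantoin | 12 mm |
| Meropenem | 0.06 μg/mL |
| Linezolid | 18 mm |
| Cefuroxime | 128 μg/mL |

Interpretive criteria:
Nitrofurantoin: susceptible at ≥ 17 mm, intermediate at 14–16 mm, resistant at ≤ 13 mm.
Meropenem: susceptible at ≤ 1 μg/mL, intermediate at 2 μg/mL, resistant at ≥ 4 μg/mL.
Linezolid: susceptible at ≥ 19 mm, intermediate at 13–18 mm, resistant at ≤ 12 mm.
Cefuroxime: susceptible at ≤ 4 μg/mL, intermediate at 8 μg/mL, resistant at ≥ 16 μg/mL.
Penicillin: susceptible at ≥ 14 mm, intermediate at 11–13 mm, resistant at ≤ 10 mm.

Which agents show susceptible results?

Nitrofurantoin (12 mm) ≤ 13 mm ⇒ resistant
Meropenem 0.06 μg/mL: ≤ 1 μg/mL ⇒ Susceptible
Linezolid (18 mm) in 13–18 mm ⇒ Intermediate
Cefuroxime: 128 μg/mL is ≥ 16 μg/mL → resistant

meropenem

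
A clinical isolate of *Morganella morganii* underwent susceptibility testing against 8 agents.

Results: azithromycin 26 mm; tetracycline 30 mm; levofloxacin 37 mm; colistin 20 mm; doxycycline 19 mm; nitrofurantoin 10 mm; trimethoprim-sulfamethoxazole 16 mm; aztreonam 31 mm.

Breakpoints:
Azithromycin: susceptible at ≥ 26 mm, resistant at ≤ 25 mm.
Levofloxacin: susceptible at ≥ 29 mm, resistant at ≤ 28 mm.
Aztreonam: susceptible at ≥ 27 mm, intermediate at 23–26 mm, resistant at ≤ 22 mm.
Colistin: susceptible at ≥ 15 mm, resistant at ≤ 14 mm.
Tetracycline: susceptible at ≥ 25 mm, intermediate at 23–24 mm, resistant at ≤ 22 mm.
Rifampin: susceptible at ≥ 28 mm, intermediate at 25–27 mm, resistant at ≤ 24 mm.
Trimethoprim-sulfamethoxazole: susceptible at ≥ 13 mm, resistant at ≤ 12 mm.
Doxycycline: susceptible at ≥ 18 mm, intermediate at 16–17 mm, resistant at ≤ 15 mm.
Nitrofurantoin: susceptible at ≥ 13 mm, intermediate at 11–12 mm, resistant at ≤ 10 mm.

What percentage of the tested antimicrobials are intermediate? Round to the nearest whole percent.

0%

Azithromycin: 26 mm is ≥ 26 mm — Susceptible
Tetracycline (30 mm) ≥ 25 mm ⇒ S
Levofloxacin 37 mm: ≥ 29 mm — susceptible
Colistin (20 mm) ≥ 15 mm — susceptible
Doxycycline (19 mm) ≥ 18 mm ⇒ Susceptible
Nitrofurantoin 10 mm: ≤ 10 mm → resistant
Trimethoprim-sulfamethoxazole 16 mm: ≥ 13 mm ⇒ susceptible
Aztreonam: 31 mm is ≥ 27 mm → S
Intermediate: 0/8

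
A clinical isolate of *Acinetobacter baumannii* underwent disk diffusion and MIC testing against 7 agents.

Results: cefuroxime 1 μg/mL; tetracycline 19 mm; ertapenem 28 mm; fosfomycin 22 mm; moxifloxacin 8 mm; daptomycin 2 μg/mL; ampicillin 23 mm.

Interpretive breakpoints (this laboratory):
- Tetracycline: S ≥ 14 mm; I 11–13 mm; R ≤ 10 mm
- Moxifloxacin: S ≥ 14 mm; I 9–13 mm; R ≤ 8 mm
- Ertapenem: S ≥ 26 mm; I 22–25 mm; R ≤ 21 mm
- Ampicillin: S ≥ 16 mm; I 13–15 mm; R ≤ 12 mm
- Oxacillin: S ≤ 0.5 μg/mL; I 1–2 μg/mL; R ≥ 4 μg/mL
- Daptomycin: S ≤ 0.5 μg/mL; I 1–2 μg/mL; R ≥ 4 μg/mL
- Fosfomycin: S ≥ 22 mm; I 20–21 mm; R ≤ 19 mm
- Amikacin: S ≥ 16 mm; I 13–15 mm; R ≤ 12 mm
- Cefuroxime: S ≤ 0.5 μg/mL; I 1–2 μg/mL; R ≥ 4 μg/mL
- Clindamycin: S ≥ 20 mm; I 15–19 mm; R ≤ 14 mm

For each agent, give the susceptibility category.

Cefuroxime: 1 μg/mL is in 1–2 μg/mL ⇒ Intermediate
Tetracycline 19 mm: ≥ 14 mm ⇒ susceptible
Ertapenem 28 mm: ≥ 26 mm → S
Fosfomycin 22 mm: ≥ 22 mm ⇒ S
Moxifloxacin (8 mm) ≤ 8 mm → resistant
Daptomycin 2 μg/mL: in 1–2 μg/mL → intermediate
Ampicillin 23 mm: ≥ 16 mm — S

I, S, S, S, R, I, S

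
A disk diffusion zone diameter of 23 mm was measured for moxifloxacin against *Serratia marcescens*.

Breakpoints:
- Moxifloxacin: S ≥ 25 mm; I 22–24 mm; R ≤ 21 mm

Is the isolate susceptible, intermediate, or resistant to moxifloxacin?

I

Moxifloxacin 23 mm: in 22–24 mm — Intermediate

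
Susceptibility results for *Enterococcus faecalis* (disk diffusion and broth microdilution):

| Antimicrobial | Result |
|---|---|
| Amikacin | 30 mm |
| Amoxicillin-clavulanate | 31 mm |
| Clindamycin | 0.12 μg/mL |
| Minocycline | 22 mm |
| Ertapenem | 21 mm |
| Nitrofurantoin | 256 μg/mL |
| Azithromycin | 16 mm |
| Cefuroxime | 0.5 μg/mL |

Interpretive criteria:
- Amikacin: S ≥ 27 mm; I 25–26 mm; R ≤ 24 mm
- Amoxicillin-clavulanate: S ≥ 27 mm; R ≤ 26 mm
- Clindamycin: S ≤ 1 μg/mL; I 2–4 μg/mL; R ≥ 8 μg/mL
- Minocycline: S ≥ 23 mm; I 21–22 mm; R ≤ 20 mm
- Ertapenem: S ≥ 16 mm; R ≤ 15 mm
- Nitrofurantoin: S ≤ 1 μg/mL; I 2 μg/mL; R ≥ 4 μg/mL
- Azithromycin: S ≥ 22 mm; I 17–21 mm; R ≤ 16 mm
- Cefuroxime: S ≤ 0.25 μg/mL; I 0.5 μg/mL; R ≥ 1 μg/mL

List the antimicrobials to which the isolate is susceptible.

amikacin, amoxicillin-clavulanate, clindamycin, ertapenem

Amikacin: 30 mm is ≥ 27 mm ⇒ S
Amoxicillin-clavulanate (31 mm) ≥ 27 mm ⇒ S
Clindamycin 0.12 μg/mL: ≤ 1 μg/mL — Susceptible
Minocycline 22 mm: in 21–22 mm → intermediate
Ertapenem (21 mm) ≥ 16 mm — S
Nitrofurantoin (256 μg/mL) ≥ 4 μg/mL ⇒ resistant
Azithromycin (16 mm) ≤ 16 mm → R
Cefuroxime: 0.5 μg/mL is = 0.5 μg/mL — intermediate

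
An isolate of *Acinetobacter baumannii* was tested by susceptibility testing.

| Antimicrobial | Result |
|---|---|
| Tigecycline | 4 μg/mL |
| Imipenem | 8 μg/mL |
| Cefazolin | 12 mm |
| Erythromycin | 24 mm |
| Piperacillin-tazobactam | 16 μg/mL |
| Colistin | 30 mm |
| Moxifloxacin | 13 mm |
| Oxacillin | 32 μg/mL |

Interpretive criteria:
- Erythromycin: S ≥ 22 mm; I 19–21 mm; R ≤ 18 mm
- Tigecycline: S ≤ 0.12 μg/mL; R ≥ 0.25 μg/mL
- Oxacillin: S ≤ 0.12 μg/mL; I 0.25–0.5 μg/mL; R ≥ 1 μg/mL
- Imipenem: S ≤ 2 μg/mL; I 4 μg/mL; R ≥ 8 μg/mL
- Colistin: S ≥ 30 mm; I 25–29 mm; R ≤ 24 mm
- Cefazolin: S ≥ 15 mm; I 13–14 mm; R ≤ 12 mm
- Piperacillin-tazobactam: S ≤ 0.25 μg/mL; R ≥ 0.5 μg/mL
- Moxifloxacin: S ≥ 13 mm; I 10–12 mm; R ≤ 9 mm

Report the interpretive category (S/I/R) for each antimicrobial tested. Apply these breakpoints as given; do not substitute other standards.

R, R, R, S, R, S, S, R

Tigecycline 4 μg/mL: ≥ 0.25 μg/mL — R
Imipenem 8 μg/mL: ≥ 8 μg/mL ⇒ Resistant
Cefazolin 12 mm: ≤ 12 mm — resistant
Erythromycin (24 mm) ≥ 22 mm — S
Piperacillin-tazobactam (16 μg/mL) ≥ 0.5 μg/mL — Resistant
Colistin (30 mm) ≥ 30 mm → susceptible
Moxifloxacin: 13 mm is ≥ 13 mm ⇒ susceptible
Oxacillin (32 μg/mL) ≥ 1 μg/mL ⇒ Resistant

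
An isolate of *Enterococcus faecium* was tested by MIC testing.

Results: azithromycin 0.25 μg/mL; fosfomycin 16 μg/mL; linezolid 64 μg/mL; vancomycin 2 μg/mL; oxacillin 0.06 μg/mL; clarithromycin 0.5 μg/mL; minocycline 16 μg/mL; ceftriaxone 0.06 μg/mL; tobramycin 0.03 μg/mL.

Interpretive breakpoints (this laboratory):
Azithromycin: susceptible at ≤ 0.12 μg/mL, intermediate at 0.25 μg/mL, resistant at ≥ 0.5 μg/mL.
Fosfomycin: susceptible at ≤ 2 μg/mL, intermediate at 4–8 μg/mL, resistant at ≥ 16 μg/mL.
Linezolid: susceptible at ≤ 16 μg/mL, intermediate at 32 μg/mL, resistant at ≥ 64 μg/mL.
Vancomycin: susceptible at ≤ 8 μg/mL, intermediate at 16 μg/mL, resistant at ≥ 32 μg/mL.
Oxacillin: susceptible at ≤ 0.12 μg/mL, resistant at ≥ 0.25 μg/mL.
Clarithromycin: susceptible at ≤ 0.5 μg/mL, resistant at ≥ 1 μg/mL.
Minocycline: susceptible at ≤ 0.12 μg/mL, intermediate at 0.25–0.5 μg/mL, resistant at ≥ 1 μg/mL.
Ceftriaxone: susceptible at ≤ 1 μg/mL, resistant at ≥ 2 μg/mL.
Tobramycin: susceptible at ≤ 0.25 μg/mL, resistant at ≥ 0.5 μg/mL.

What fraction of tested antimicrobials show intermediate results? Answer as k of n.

1 of 9

Azithromycin 0.25 μg/mL: = 0.25 μg/mL → intermediate
Fosfomycin (16 μg/mL) ≥ 16 μg/mL ⇒ resistant
Linezolid (64 μg/mL) ≥ 64 μg/mL — R
Vancomycin: 2 μg/mL is ≤ 8 μg/mL — Susceptible
Oxacillin 0.06 μg/mL: ≤ 0.12 μg/mL → Susceptible
Clarithromycin (0.5 μg/mL) ≤ 0.5 μg/mL ⇒ S
Minocycline (16 μg/mL) ≥ 1 μg/mL — R
Ceftriaxone: 0.06 μg/mL is ≤ 1 μg/mL → susceptible
Tobramycin 0.03 μg/mL: ≤ 0.25 μg/mL → S
Intermediate: 1/9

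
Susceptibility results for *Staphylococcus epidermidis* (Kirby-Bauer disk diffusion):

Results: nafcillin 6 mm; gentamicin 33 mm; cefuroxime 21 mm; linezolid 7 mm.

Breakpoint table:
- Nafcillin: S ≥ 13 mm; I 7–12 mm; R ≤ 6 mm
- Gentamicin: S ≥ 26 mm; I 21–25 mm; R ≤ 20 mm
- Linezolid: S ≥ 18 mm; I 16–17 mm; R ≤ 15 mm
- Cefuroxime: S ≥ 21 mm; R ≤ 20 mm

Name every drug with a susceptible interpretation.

gentamicin, cefuroxime

Nafcillin (6 mm) ≤ 6 mm ⇒ Resistant
Gentamicin (33 mm) ≥ 26 mm ⇒ S
Cefuroxime (21 mm) ≥ 21 mm → Susceptible
Linezolid (7 mm) ≤ 15 mm → resistant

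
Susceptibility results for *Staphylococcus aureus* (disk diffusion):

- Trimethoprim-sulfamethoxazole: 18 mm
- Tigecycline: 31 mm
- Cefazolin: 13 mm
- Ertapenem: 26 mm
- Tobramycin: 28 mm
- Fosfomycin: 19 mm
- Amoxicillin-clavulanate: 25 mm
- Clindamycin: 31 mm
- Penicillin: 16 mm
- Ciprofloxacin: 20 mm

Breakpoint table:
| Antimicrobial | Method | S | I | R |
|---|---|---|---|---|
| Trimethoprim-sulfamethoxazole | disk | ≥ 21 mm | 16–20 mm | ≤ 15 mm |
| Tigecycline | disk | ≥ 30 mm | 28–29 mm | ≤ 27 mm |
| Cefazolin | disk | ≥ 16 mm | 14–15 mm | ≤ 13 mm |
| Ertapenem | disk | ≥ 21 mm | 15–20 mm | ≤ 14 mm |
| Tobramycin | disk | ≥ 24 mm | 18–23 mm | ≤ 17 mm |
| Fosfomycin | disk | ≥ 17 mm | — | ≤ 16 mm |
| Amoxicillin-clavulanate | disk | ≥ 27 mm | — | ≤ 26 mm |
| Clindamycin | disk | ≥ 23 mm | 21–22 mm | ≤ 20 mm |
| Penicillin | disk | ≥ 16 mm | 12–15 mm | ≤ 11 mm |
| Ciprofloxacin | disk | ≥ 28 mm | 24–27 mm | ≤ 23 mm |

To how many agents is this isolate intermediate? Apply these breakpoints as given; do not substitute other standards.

Trimethoprim-sulfamethoxazole (18 mm) in 16–20 mm ⇒ I
Tigecycline 31 mm: ≥ 30 mm → Susceptible
Cefazolin (13 mm) ≤ 13 mm ⇒ resistant
Ertapenem (26 mm) ≥ 21 mm → S
Tobramycin (28 mm) ≥ 24 mm → S
Fosfomycin (19 mm) ≥ 17 mm — susceptible
Amoxicillin-clavulanate 25 mm: ≤ 26 mm ⇒ resistant
Clindamycin (31 mm) ≥ 23 mm — S
Penicillin (16 mm) ≥ 16 mm → S
Ciprofloxacin 20 mm: ≤ 23 mm — Resistant
Intermediate: 1

1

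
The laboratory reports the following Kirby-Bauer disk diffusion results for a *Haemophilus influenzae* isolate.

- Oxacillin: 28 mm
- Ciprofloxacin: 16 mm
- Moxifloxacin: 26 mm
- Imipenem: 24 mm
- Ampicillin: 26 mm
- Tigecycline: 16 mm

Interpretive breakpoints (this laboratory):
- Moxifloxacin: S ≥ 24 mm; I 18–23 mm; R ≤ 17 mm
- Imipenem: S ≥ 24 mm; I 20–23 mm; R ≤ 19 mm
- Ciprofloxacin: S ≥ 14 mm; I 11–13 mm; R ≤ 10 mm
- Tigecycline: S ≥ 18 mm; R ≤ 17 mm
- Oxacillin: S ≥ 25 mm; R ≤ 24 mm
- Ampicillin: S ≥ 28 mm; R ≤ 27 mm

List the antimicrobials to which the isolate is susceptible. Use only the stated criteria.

oxacillin, ciprofloxacin, moxifloxacin, imipenem

Oxacillin (28 mm) ≥ 25 mm — S
Ciprofloxacin (16 mm) ≥ 14 mm ⇒ susceptible
Moxifloxacin 26 mm: ≥ 24 mm — S
Imipenem 24 mm: ≥ 24 mm ⇒ S
Ampicillin 26 mm: ≤ 27 mm — R
Tigecycline 16 mm: ≤ 17 mm ⇒ R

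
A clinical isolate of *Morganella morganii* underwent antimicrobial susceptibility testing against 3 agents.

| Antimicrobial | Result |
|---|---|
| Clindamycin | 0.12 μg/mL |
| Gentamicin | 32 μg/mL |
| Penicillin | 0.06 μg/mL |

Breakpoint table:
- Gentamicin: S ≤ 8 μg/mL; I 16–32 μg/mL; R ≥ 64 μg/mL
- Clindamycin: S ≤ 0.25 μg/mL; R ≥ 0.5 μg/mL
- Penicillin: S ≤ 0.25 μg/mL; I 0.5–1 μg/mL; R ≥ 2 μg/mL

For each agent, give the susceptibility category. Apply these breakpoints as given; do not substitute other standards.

Clindamycin: 0.12 μg/mL is ≤ 0.25 μg/mL — Susceptible
Gentamicin 32 μg/mL: in 16–32 μg/mL — Intermediate
Penicillin 0.06 μg/mL: ≤ 0.25 μg/mL — S

S, I, S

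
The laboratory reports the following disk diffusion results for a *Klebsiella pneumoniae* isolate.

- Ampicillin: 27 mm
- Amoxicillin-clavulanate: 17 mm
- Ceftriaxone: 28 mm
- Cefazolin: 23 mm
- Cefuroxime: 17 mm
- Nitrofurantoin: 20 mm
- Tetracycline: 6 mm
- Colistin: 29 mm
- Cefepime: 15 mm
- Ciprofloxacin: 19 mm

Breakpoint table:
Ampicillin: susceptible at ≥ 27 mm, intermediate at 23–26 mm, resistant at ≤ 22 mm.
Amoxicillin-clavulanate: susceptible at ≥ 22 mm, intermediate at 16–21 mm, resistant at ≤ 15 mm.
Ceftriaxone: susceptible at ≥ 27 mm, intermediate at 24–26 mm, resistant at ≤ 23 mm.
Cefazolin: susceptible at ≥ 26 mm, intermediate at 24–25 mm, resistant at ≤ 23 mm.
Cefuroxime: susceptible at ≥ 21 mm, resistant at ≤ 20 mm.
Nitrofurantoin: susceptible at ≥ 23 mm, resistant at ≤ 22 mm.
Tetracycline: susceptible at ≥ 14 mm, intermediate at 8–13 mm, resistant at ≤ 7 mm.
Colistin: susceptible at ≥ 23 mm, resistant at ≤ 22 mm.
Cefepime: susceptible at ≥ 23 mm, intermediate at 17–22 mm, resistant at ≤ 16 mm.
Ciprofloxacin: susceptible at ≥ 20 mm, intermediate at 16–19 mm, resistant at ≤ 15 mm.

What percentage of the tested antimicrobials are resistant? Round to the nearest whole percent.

Ampicillin: 27 mm is ≥ 27 mm — Susceptible
Amoxicillin-clavulanate: 17 mm is in 16–21 mm → Intermediate
Ceftriaxone (28 mm) ≥ 27 mm ⇒ susceptible
Cefazolin (23 mm) ≤ 23 mm ⇒ resistant
Cefuroxime (17 mm) ≤ 20 mm → R
Nitrofurantoin 20 mm: ≤ 22 mm — R
Tetracycline (6 mm) ≤ 7 mm — resistant
Colistin 29 mm: ≥ 23 mm ⇒ S
Cefepime 15 mm: ≤ 16 mm → Resistant
Ciprofloxacin: 19 mm is in 16–19 mm → intermediate
Resistant: 5/10

50%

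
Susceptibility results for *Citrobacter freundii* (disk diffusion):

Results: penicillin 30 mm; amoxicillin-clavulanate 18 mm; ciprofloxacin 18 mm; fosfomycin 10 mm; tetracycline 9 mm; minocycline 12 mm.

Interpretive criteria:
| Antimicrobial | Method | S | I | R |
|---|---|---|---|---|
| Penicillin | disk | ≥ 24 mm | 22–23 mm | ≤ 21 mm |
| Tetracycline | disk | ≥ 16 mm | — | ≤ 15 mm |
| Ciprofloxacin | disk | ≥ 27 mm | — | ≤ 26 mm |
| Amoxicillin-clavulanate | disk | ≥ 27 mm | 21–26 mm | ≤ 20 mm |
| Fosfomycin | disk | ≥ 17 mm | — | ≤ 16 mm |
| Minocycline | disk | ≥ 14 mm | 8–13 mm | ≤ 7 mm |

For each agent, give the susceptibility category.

S, R, R, R, R, I

Penicillin: 30 mm is ≥ 24 mm ⇒ Susceptible
Amoxicillin-clavulanate: 18 mm is ≤ 20 mm ⇒ Resistant
Ciprofloxacin (18 mm) ≤ 26 mm ⇒ Resistant
Fosfomycin (10 mm) ≤ 16 mm — R
Tetracycline (9 mm) ≤ 15 mm → resistant
Minocycline: 12 mm is in 8–13 mm ⇒ Intermediate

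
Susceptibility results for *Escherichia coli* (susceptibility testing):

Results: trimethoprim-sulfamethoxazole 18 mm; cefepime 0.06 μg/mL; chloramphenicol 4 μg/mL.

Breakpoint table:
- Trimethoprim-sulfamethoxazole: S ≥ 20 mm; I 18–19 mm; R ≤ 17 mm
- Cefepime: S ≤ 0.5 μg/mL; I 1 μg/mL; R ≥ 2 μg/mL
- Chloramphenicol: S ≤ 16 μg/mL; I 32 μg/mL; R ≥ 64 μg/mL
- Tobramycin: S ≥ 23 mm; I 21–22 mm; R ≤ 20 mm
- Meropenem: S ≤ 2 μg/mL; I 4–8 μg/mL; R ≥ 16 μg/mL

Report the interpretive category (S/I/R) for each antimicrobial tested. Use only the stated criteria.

Trimethoprim-sulfamethoxazole 18 mm: in 18–19 mm — I
Cefepime (0.06 μg/mL) ≤ 0.5 μg/mL — Susceptible
Chloramphenicol (4 μg/mL) ≤ 16 μg/mL ⇒ susceptible

I, S, S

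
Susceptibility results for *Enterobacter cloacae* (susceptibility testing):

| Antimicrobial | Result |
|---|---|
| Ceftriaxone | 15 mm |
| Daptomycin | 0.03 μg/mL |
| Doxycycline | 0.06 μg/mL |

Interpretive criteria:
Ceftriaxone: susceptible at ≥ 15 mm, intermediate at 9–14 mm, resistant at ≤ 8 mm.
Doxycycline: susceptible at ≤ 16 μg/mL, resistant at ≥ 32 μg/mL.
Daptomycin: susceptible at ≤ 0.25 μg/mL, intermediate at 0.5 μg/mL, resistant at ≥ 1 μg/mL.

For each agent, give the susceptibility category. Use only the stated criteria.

S, S, S

Ceftriaxone 15 mm: ≥ 15 mm — Susceptible
Daptomycin 0.03 μg/mL: ≤ 0.25 μg/mL → susceptible
Doxycycline: 0.06 μg/mL is ≤ 16 μg/mL ⇒ susceptible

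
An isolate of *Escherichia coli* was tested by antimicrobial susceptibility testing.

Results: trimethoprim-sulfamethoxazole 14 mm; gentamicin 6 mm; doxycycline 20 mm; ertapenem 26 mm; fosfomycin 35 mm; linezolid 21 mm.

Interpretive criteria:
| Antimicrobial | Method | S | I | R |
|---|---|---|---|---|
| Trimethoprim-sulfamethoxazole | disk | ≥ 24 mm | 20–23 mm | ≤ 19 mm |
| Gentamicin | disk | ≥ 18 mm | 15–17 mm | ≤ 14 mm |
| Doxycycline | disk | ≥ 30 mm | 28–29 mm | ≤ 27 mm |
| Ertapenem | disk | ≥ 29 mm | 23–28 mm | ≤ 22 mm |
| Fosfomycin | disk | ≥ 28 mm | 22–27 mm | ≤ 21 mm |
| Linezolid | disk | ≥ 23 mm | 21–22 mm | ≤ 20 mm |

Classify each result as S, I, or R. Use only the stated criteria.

R, R, R, I, S, I

Trimethoprim-sulfamethoxazole 14 mm: ≤ 19 mm — Resistant
Gentamicin: 6 mm is ≤ 14 mm — resistant
Doxycycline 20 mm: ≤ 27 mm → R
Ertapenem: 26 mm is in 23–28 mm ⇒ I
Fosfomycin: 35 mm is ≥ 28 mm → Susceptible
Linezolid 21 mm: in 21–22 mm → I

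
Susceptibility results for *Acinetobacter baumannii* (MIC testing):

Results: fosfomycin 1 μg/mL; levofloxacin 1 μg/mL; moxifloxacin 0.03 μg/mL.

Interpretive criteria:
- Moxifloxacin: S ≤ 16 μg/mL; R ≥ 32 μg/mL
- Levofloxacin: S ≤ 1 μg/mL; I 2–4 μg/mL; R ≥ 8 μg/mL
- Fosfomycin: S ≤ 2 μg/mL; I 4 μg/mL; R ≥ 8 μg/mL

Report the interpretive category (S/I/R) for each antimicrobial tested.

S, S, S

Fosfomycin: 1 μg/mL is ≤ 2 μg/mL — S
Levofloxacin (1 μg/mL) ≤ 1 μg/mL → S
Moxifloxacin: 0.03 μg/mL is ≤ 16 μg/mL — Susceptible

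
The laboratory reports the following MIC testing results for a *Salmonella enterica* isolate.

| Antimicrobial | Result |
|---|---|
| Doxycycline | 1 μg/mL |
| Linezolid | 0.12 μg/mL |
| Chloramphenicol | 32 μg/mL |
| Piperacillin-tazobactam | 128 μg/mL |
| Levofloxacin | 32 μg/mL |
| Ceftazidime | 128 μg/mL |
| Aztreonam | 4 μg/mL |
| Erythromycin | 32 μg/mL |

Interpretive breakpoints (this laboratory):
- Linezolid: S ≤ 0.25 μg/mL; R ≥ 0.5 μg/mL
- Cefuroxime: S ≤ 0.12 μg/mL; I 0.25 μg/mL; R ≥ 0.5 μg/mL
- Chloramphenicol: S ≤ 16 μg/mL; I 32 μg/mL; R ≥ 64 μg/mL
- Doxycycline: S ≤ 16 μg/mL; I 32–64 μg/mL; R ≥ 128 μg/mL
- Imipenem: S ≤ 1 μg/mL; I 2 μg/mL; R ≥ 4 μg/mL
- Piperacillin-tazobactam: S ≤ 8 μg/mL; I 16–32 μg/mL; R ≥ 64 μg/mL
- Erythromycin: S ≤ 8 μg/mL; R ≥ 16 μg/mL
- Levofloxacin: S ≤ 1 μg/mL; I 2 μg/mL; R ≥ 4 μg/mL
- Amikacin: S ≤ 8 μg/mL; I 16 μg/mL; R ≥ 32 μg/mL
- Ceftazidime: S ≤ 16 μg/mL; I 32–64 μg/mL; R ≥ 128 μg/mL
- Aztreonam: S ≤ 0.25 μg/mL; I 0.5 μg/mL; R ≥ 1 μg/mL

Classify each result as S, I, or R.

Doxycycline: 1 μg/mL is ≤ 16 μg/mL ⇒ susceptible
Linezolid 0.12 μg/mL: ≤ 0.25 μg/mL — susceptible
Chloramphenicol 32 μg/mL: = 32 μg/mL — Intermediate
Piperacillin-tazobactam 128 μg/mL: ≥ 64 μg/mL ⇒ Resistant
Levofloxacin (32 μg/mL) ≥ 4 μg/mL — resistant
Ceftazidime 128 μg/mL: ≥ 128 μg/mL → Resistant
Aztreonam (4 μg/mL) ≥ 1 μg/mL ⇒ R
Erythromycin 32 μg/mL: ≥ 16 μg/mL — Resistant

S, S, I, R, R, R, R, R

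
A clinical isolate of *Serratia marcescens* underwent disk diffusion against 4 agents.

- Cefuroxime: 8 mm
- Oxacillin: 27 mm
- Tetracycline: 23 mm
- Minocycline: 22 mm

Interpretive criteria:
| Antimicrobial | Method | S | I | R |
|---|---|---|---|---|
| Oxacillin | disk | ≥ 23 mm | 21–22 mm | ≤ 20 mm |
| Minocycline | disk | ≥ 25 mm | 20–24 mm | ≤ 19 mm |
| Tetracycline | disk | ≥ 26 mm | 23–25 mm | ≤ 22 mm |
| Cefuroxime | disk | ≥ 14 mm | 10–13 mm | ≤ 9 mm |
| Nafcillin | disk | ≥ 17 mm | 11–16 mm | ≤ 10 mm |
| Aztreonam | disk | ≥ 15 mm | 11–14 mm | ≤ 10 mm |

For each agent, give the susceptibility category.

R, S, I, I

Cefuroxime 8 mm: ≤ 9 mm → resistant
Oxacillin (27 mm) ≥ 23 mm → susceptible
Tetracycline 23 mm: in 23–25 mm → Intermediate
Minocycline (22 mm) in 20–24 mm — Intermediate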